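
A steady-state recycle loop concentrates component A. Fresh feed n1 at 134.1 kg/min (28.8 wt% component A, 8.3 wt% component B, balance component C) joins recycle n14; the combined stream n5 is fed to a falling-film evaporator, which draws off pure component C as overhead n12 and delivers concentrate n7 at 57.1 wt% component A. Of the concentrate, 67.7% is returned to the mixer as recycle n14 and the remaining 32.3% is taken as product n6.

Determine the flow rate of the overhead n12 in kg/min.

66.46 kg/min

Overall component A balance (none leaves overhead): component A in fresh feed = component A in product, i.e. 134.1×0.288 = (1−0.677)·n7·0.571.
n7 = 38.621/(0.571×0.323) = 209.4 kg/min.
Recycle n14 = 0.677×209.4 = 141.77 kg/min.
Combined feed n5 = 134.1 + 141.77 = 275.87 kg/min.
Overhead n12 = n5 − n7 = 275.87 − 209.4 = 66.463 kg/min.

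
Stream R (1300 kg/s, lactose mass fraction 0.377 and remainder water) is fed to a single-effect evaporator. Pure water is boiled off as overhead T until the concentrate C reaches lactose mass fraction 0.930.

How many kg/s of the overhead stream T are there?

773 kg/s

lactose is conserved: 1300×0.377 = 490.1 kg/s all reports to the concentrate.
Concentrate = 490.1/(target fraction) = 526.99 kg/s.
Overhead = 1300 − 526.99 = 773.01 kg/s.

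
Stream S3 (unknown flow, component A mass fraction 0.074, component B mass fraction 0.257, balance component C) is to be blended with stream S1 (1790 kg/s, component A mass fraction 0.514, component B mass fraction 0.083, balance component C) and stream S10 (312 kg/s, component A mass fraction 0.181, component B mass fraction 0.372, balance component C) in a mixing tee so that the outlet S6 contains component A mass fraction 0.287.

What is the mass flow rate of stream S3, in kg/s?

1752 kg/s

Let S3 be the unknown flow. Total out = 2102 + S3.
component A balance: 976.53 + 0.074·S3 = 0.287·(2102 + S3)
(0.074 − 0.287)·S3 = 0.287×2102 − 976.53 = -373.26
S3 = -373.26 / -0.213 = 1752.4 kg/s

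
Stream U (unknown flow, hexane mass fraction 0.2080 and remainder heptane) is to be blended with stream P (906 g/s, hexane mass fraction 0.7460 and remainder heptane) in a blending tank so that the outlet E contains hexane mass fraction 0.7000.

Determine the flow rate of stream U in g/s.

Let U be the unknown flow. Total out = 906 + U.
hexane balance: 675.88 + 0.208·U = 0.700·(906 + U)
(0.208 − 0.700)·U = 0.700×906 − 675.88 = -41.676
U = -41.676 / -0.492 = 84.707 g/s

84.71 g/s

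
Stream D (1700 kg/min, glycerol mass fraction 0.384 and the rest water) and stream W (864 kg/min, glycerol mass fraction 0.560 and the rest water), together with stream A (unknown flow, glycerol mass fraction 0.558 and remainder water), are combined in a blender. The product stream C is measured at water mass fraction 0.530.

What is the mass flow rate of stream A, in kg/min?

Let A be the unknown flow. Total out = 2564 + A.
water balance: 1427.4 + 0.442·A = 0.530·(2564 + A)
(0.442 − 0.530)·A = 0.530×2564 − 1427.4 = -68.44
A = -68.44 / -0.088 = 777.73 kg/min

777.7 kg/min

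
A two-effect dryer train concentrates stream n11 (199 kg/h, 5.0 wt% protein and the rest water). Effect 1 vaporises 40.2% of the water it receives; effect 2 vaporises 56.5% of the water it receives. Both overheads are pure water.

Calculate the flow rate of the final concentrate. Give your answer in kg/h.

water in feed = 199×0.950 = 189.05 kg/h.
After stage 1: water left = (1−0.402)×189.05 = 113.05; stream total = 123 kg/h.
After stage 2: water left = (1−0.565)×113.05 = 49.178; final concentrate = 59.128 kg/h.

59.13 kg/h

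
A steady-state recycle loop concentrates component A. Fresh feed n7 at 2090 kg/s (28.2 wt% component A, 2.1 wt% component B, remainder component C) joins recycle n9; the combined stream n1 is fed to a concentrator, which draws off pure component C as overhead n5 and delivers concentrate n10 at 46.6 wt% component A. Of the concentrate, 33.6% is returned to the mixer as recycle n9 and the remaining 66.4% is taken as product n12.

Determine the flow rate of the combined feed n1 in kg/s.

Overall component A balance (none leaves overhead): component A in fresh feed = component A in product, i.e. 2090×0.282 = (1−0.336)·n10·0.466.
n10 = 589.38/(0.466×0.664) = 1904.8 kg/s.
Recycle n9 = 0.336×1904.8 = 640 kg/s.
Combined feed n1 = 2090 + 640 = 2730 kg/s.

2730 kg/s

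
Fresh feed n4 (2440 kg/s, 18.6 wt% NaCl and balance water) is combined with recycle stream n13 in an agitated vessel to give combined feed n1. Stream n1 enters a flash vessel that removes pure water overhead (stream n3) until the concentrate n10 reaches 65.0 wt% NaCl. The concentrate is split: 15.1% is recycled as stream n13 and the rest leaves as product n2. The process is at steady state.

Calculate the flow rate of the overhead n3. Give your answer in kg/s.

1742 kg/s

Overall NaCl balance (none leaves overhead): NaCl in fresh feed = NaCl in product, i.e. 2440×0.186 = (1−0.151)·n10·0.650.
n10 = 453.84/(0.650×0.849) = 822.4 kg/s.
Recycle n13 = 0.151×822.4 = 124.18 kg/s.
Combined feed n1 = 2440 + 124.18 = 2564.2 kg/s.
Overhead n3 = n1 − n10 = 2564.2 − 822.4 = 1741.8 kg/s.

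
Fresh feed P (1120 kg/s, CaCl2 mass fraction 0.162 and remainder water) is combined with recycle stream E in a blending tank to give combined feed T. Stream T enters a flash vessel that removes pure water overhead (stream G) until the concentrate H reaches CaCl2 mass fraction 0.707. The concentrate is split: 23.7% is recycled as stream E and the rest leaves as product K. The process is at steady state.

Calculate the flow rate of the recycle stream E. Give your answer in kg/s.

79.71 kg/s

Overall CaCl2 balance (none leaves overhead): CaCl2 in fresh feed = CaCl2 in product, i.e. 1120×0.162 = (1−0.237)·H·0.707.
H = 181.44/(0.707×0.763) = 336.35 kg/s.
Recycle E = 0.237×336.35 = 79.715 kg/s.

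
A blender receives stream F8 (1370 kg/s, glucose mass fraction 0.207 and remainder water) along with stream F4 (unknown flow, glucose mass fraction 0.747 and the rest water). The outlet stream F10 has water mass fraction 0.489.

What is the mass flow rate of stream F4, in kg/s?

1765 kg/s

Let F4 be the unknown flow. Total out = 1370 + F4.
water balance: 1086.4 + 0.253·F4 = 0.489·(1370 + F4)
(0.253 − 0.489)·F4 = 0.489×1370 − 1086.4 = -416.48
F4 = -416.48 / -0.236 = 1764.7 kg/s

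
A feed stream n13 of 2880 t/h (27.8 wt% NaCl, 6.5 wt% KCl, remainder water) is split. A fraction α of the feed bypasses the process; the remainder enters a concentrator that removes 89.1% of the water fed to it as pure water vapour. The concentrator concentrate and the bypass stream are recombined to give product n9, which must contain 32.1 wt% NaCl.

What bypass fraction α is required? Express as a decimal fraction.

All 2880×0.278 = 800.64 t/h of NaCl reaches n9, so n9 = 800.64/0.321 = 2494.2 t/h and vapour = 385.79 t/h.
The evaporator receives (1−α)·2880 of feed at 0.657 water and removes 0.891 of that water:
0.891×0.657×(1−α)×2880 = 385.79
(1−α) = 385.79/1685.9 = 0.2288;  α = 0.7712.

0.771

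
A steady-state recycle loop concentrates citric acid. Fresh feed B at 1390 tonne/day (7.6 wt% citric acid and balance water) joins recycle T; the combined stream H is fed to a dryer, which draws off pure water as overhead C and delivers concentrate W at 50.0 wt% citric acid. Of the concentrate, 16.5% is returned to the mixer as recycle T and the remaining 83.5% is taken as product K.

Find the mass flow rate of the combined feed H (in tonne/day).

1432 tonne/day

Overall citric acid balance (none leaves overhead): citric acid in fresh feed = citric acid in product, i.e. 1390×0.076 = (1−0.165)·W·0.500.
W = 105.64/(0.500×0.835) = 253.03 tonne/day.
Recycle T = 0.165×253.03 = 41.75 tonne/day.
Combined feed H = 1390 + 41.75 = 1431.7 tonne/day.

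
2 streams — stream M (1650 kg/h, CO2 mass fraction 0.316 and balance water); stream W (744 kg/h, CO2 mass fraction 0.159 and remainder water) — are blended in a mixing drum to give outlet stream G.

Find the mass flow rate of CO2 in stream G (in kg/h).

CO2 out = CO2 in = 1650×0.316 + 744×0.159 = 639.7 kg/h.

639.7 kg/h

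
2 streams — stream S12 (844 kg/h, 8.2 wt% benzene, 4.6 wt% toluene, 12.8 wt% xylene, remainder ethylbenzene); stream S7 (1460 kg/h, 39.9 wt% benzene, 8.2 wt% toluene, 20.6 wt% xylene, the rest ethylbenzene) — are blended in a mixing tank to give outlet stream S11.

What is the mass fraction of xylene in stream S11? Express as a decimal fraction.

0.1774

Total flow out = 844 + 1460 = 2304 kg/h.
xylene in = 844×0.128 + 1460×0.206 = 408.79 kg/h.
xylene mass fraction in S11 = 408.79/2304 = 0.1774.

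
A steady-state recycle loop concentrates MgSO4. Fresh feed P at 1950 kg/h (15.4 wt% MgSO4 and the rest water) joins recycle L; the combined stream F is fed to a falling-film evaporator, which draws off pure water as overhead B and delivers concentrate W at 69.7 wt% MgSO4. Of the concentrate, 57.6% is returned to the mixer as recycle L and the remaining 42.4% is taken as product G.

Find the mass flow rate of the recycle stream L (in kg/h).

585.3 kg/h

Overall MgSO4 balance (none leaves overhead): MgSO4 in fresh feed = MgSO4 in product, i.e. 1950×0.154 = (1−0.576)·W·0.697.
W = 300.3/(0.697×0.424) = 1016.1 kg/h.
Recycle L = 0.576×1016.1 = 585.3 kg/h.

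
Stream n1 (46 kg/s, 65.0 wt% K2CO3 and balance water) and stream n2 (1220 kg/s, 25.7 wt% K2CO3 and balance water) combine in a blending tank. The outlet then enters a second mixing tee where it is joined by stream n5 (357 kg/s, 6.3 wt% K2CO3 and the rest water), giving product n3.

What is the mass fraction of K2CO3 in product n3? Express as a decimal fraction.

Overall, product flow = 1623 kg/s.
K2CO3 in = 46×0.650 + 1220×0.257 + 357×0.063 = 365.93 kg/s.
K2CO3 fraction in n3 = 0.2255.

0.2255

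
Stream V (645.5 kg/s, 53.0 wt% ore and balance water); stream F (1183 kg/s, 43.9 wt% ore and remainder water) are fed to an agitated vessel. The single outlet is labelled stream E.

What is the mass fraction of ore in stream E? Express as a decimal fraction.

0.471

Total flow out = 645.5 + 1183 = 1828.5 kg/s.
ore in = 645.5×0.530 + 1183×0.439 = 861.45 kg/s.
ore mass fraction in E = 861.45/1828.5 = 0.471.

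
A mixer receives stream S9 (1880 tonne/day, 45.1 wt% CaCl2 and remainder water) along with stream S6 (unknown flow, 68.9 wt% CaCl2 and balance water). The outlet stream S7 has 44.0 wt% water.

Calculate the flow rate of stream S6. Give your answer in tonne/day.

Let S6 be the unknown flow. Total out = 1880 + S6.
water balance: 1032.1 + 0.311·S6 = 0.440·(1880 + S6)
(0.311 − 0.440)·S6 = 0.440×1880 − 1032.1 = -204.92
S6 = -204.92 / -0.129 = 1588.5 tonne/day

1589 tonne/day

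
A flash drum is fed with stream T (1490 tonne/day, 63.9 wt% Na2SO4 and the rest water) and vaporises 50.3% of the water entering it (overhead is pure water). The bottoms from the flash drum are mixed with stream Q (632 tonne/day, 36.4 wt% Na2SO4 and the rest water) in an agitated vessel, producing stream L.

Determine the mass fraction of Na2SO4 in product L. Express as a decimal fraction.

Vapour removed = 0.503×0.361×1490 = 270.56 tonne/day; concentrate = 1219.4 tonne/day.
Na2SO4 reaching the mixer = 952.11 (from concentrate) + 632×0.364 = 1182.2 tonne/day.
Product flow = 1219.4 + 632 = 1851.4 tonne/day; Na2SO4 fraction = 0.639.

0.639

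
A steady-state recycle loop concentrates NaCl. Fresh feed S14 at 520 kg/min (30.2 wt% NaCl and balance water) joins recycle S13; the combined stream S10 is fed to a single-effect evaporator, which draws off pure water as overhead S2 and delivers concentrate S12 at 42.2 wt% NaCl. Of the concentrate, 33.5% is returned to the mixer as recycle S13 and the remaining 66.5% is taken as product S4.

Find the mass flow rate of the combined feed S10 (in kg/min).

Overall NaCl balance (none leaves overhead): NaCl in fresh feed = NaCl in product, i.e. 520×0.302 = (1−0.335)·S12·0.422.
S12 = 157.04/(0.422×0.665) = 559.6 kg/min.
Recycle S13 = 0.335×559.6 = 187.47 kg/min.
Combined feed S10 = 520 + 187.47 = 707.47 kg/min.

707.5 kg/min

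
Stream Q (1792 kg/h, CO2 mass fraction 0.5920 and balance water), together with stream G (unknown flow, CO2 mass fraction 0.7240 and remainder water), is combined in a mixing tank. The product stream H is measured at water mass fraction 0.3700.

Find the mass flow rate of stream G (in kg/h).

724.4 kg/h

Let G be the unknown flow. Total out = 1792 + G.
water balance: 731.14 + 0.276·G = 0.370·(1792 + G)
(0.276 − 0.370)·G = 0.370×1792 − 731.14 = -68.096
G = -68.096 / -0.094 = 724.43 kg/h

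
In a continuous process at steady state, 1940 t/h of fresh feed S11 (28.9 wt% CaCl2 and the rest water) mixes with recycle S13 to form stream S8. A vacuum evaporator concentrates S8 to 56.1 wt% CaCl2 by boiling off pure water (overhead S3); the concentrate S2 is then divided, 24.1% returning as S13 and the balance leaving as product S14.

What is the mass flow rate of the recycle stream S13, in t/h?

317.3 t/h

Overall CaCl2 balance (none leaves overhead): CaCl2 in fresh feed = CaCl2 in product, i.e. 1940×0.289 = (1−0.241)·S2·0.561.
S2 = 560.66/(0.561×0.759) = 1316.7 t/h.
Recycle S13 = 0.241×1316.7 = 317.33 t/h.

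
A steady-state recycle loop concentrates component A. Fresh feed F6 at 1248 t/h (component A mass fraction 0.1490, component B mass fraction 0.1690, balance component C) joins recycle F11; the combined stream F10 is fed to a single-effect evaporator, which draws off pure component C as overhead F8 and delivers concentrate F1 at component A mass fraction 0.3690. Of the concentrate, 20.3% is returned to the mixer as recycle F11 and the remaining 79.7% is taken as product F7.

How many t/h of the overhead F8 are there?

744.1 t/h

Overall component A balance (none leaves overhead): component A in fresh feed = component A in product, i.e. 1248×0.149 = (1−0.203)·F1·0.369.
F1 = 185.95/(0.369×0.797) = 632.29 t/h.
Recycle F11 = 0.203×632.29 = 128.35 t/h.
Combined feed F10 = 1248 + 128.35 = 1376.4 t/h.
Overhead F8 = F10 − F1 = 1376.4 − 632.29 = 744.07 t/h.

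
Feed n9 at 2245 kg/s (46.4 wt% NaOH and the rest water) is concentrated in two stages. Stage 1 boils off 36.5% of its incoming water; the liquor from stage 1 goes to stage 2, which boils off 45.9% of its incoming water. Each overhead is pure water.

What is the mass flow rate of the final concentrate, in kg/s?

1455 kg/s

water in feed = 2245×0.536 = 1203.3 kg/s.
After stage 1: water left = (1−0.365)×1203.3 = 764.11; stream total = 1805.8 kg/s.
After stage 2: water left = (1−0.459)×764.11 = 413.38; final concentrate = 1455.1 kg/s.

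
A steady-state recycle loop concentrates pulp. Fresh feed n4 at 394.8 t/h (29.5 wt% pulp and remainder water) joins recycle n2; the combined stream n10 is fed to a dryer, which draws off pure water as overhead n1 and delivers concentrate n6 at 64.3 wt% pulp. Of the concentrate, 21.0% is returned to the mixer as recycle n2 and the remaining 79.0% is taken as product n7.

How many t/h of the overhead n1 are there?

Overall pulp balance (none leaves overhead): pulp in fresh feed = pulp in product, i.e. 394.8×0.295 = (1−0.210)·n6·0.643.
n6 = 116.47/(0.643×0.790) = 229.28 t/h.
Recycle n2 = 0.210×229.28 = 48.148 t/h.
Combined feed n10 = 394.8 + 48.148 = 442.95 t/h.
Overhead n1 = n10 − n6 = 442.95 − 229.28 = 213.67 t/h.

213.7 t/h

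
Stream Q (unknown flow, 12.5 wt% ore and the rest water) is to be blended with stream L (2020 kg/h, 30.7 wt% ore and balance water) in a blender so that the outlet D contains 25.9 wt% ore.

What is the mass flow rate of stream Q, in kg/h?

Let Q be the unknown flow. Total out = 2020 + Q.
ore balance: 620.14 + 0.125·Q = 0.259·(2020 + Q)
(0.125 − 0.259)·Q = 0.259×2020 − 620.14 = -96.96
Q = -96.96 / -0.134 = 723.58 kg/h

723.6 kg/h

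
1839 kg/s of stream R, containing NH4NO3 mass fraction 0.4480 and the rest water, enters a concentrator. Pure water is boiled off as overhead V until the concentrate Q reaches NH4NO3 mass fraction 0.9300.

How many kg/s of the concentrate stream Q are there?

885.9 kg/s

NH4NO3 is conserved: 1839×0.448 = 823.87 kg/s all reports to the concentrate.
Concentrate = 823.87/(target fraction) = 885.88 kg/s.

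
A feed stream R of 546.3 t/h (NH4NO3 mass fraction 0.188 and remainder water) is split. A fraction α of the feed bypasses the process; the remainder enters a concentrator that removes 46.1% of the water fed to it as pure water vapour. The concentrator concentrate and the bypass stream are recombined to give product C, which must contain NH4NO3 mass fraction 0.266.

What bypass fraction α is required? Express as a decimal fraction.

0.217

All 546.3×0.188 = 102.7 t/h of NH4NO3 reaches C, so C = 102.7/0.266 = 386.11 t/h and vapour = 160.19 t/h.
The evaporator receives (1−α)·546.3 of feed at 0.812 water and removes 0.461 of that water:
0.461×0.812×(1−α)×546.3 = 160.19
(1−α) = 160.19/204.5 = 0.7834;  α = 0.2166.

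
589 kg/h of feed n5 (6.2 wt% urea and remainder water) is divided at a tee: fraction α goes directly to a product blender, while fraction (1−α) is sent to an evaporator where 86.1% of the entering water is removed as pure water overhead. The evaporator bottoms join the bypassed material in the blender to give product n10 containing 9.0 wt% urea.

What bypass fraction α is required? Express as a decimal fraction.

0.615

All 589×0.062 = 36.518 kg/h of urea reaches n10, so n10 = 36.518/0.090 = 405.76 kg/h and vapour = 183.24 kg/h.
The evaporator receives (1−α)·589 of feed at 0.938 water and removes 0.861 of that water:
0.861×0.938×(1−α)×589 = 183.24
(1−α) = 183.24/475.69 = 0.3852;  α = 0.6148.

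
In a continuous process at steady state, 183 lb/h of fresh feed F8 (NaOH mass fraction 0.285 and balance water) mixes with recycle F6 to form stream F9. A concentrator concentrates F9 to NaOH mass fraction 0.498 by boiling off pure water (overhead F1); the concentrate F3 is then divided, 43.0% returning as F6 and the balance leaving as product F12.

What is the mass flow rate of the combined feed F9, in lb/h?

262 lb/h

Overall NaOH balance (none leaves overhead): NaOH in fresh feed = NaOH in product, i.e. 183×0.285 = (1−0.430)·F3·0.498.
F3 = 52.155/(0.498×0.570) = 183.73 lb/h.
Recycle F6 = 0.430×183.73 = 79.006 lb/h.
Combined feed F9 = 183 + 79.006 = 262.01 lb/h.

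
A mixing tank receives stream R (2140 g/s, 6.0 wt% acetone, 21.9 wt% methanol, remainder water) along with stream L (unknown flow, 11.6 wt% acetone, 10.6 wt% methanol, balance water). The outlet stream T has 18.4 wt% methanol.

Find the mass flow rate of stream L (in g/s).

Let L be the unknown flow. Total out = 2140 + L.
methanol balance: 468.66 + 0.106·L = 0.184·(2140 + L)
(0.106 − 0.184)·L = 0.184×2140 − 468.66 = -74.9
L = -74.9 / -0.078 = 960.26 g/s

960.3 g/s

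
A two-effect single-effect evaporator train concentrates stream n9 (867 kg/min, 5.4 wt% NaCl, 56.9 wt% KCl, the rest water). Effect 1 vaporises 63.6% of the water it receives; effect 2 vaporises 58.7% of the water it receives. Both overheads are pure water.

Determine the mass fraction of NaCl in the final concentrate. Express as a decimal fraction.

0.079

water in feed = 867×0.377 = 326.86 kg/min.
After stage 1: water left = (1−0.636)×326.86 = 118.98; stream total = 659.12 kg/min.
After stage 2: water left = (1−0.587)×118.98 = 49.137; final concentrate = 589.28 kg/min.
NaCl fraction = 46.818/589.28 = 0.079.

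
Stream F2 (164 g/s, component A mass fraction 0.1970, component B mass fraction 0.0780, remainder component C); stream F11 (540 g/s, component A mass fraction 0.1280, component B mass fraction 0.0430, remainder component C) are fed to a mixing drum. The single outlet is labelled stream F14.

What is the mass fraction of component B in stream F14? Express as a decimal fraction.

Total flow out = 164 + 540 = 704 g/s.
component B in = 164×0.078 + 540×0.043 = 36.012 g/s.
component B mass fraction in F14 = 36.012/704 = 0.0512.

0.0512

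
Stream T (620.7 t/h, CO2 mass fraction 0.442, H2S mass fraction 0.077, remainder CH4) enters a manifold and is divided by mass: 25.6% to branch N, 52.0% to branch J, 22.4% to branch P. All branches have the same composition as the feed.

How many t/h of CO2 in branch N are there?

Branch N total = 0.256×620.7 = 158.9 t/h.
CO2 in N = 0.442×158.9 = 70.233 t/h.

70.23 t/h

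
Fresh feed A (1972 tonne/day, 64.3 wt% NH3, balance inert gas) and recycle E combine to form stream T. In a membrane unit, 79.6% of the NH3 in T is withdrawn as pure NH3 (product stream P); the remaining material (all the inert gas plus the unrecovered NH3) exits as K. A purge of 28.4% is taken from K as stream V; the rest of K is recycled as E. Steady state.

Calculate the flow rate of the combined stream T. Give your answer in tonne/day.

3964 tonne/day

inert gas enters only via A and leaves only via the purge: 1972×0.357 = 0.284×(inert gas in K), and the membrane unit passes all inert gas, so inert gas in T = inert gas in K = 2478.9 tonne/day.
NH3 in T: m_A = 1972×0.643 + (1−0.284)·(1−0.796)·m_A, so m_A = 1268/0.8539 = 1484.9 tonne/day.
T = 1484.9 + 2478.9 = 3963.8 tonne/day.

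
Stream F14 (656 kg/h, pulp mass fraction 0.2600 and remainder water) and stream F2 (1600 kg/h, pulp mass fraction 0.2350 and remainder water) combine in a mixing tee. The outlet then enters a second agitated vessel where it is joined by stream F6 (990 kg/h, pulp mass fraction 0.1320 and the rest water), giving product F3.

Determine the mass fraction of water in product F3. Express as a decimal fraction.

0.7914

Overall, product flow = 3246 kg/h.
water in = 656×0.740 + 1600×0.765 + 990×0.868 = 2568.8 kg/h.
water fraction in F3 = 0.7914.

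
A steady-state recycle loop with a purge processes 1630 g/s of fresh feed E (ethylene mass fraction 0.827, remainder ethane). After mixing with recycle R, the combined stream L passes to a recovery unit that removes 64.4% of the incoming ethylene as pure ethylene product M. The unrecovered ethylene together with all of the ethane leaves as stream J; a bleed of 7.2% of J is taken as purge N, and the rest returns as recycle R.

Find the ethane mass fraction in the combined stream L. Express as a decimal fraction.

0.661

ethane enters only via E and leaves only via the purge: 1630×0.173 = 0.072×(ethane in J), and the recovery unit passes all ethane, so ethane in L = ethane in J = 3916.5 g/s.
ethylene in L: m_A = 1630×0.827 + (1−0.072)·(1−0.644)·m_A, so m_A = 1348/0.6696 = 2013.1 g/s.
L = 2013.1 + 3916.5 = 5929.6 g/s.
ethane fraction in L = 3916.5/5929.6 = 0.661.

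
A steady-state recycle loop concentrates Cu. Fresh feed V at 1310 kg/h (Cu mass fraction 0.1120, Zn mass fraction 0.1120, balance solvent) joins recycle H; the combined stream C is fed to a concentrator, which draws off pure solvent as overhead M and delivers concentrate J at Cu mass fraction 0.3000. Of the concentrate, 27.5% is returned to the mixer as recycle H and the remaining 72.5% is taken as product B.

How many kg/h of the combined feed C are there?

1496 kg/h

Overall Cu balance (none leaves overhead): Cu in fresh feed = Cu in product, i.e. 1310×0.112 = (1−0.275)·J·0.300.
J = 146.72/(0.300×0.725) = 674.57 kg/h.
Recycle H = 0.275×674.57 = 185.51 kg/h.
Combined feed C = 1310 + 185.51 = 1495.5 kg/h.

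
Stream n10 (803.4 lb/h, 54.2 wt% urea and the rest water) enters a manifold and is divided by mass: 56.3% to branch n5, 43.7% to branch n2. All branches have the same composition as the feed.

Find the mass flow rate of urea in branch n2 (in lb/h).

Branch n2 total = 0.437×803.4 = 351.09 lb/h.
urea in n2 = 0.542×351.09 = 190.29 lb/h.

190.3 lb/h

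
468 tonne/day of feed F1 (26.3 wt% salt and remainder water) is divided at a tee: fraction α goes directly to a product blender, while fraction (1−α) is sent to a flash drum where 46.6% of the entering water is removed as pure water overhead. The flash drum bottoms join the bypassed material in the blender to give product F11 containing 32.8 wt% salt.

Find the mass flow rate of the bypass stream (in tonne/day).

All 468×0.263 = 123.08 tonne/day of salt reaches F11, so F11 = 123.08/0.328 = 375.26 tonne/day and vapour = 92.744 tonne/day.
The evaporator receives (1−α)·468 of feed at 0.737 water and removes 0.466 of that water:
0.466×0.737×(1−α)×468 = 92.744
(1−α) = 92.744/160.73 = 0.5770;  α = 0.4230.
Bypass flow = 0.4230×468 = 197.96 tonne/day.

198 tonne/day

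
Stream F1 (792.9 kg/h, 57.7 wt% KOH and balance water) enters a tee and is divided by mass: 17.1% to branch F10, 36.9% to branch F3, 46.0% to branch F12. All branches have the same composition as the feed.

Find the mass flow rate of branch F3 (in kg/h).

Branch F3 flow = 0.369×792.9 = 292.58 kg/h.

292.6 kg/h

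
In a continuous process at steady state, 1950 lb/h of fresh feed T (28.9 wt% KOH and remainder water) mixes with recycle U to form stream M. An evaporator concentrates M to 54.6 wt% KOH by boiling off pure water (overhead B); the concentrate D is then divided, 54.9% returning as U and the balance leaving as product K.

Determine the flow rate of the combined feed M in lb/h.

3206 lb/h

Overall KOH balance (none leaves overhead): KOH in fresh feed = KOH in product, i.e. 1950×0.289 = (1−0.549)·D·0.546.
D = 563.55/(0.546×0.451) = 2288.6 lb/h.
Recycle U = 0.549×2288.6 = 1256.4 lb/h.
Combined feed M = 1950 + 1256.4 = 3206.4 lb/h.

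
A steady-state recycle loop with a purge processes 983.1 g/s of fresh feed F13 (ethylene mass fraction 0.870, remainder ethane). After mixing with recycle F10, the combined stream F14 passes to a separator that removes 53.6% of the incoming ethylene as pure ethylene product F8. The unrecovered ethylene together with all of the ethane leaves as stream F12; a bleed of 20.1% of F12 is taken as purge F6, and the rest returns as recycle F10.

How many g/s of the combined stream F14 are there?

1995 g/s

ethane enters only via F13 and leaves only via the purge: 983.1×0.130 = 0.201×(ethane in F12), and the separator passes all ethane, so ethane in F14 = ethane in F12 = 635.84 g/s.
ethylene in F14: m_A = 983.1×0.870 + (1−0.201)·(1−0.536)·m_A, so m_A = 855.3/0.6293 = 1359.2 g/s.
F14 = 1359.2 + 635.84 = 1995 g/s.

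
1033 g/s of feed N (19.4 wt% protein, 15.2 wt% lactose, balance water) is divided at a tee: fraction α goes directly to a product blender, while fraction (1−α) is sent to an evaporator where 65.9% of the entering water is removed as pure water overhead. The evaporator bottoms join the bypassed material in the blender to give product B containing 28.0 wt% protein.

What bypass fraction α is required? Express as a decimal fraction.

All 1033×0.194 = 200.4 g/s of protein reaches B, so B = 200.4/0.280 = 715.72 g/s and vapour = 317.28 g/s.
The evaporator receives (1−α)·1033 of feed at 0.654 water and removes 0.659 of that water:
0.659×0.654×(1−α)×1033 = 317.28
(1−α) = 317.28/445.21 = 0.7127;  α = 0.2873.

0.287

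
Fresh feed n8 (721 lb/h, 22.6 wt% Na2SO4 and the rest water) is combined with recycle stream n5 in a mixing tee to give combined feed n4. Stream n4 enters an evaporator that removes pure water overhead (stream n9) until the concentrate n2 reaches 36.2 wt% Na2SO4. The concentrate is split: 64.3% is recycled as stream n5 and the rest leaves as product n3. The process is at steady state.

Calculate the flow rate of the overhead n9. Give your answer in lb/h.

Overall Na2SO4 balance (none leaves overhead): Na2SO4 in fresh feed = Na2SO4 in product, i.e. 721×0.226 = (1−0.643)·n2·0.362.
n2 = 162.95/(0.362×0.357) = 1260.9 lb/h.
Recycle n5 = 0.643×1260.9 = 810.73 lb/h.
Combined feed n4 = 721 + 810.73 = 1531.7 lb/h.
Overhead n9 = n4 − n2 = 1531.7 − 1260.9 = 270.87 lb/h.

270.9 lb/h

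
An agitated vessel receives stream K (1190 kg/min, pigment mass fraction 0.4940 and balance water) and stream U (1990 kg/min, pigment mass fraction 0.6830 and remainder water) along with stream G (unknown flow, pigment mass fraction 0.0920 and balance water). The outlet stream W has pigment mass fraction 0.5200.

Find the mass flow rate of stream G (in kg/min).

685.6 kg/min

Let G be the unknown flow. Total out = 3180 + G.
pigment balance: 1947 + 0.092·G = 0.520·(3180 + G)
(0.092 − 0.520)·G = 0.520×3180 − 1947 = -293.43
G = -293.43 / -0.428 = 685.58 kg/min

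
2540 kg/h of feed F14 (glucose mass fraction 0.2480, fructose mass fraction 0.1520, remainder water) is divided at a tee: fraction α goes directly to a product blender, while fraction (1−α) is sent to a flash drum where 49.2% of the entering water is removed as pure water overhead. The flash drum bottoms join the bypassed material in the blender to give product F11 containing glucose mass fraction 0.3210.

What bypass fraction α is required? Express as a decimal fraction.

0.230

All 2540×0.248 = 629.92 kg/h of glucose reaches F11, so F11 = 629.92/0.321 = 1962.4 kg/h and vapour = 577.63 kg/h.
The evaporator receives (1−α)·2540 of feed at 0.600 water and removes 0.492 of that water:
0.492×0.600×(1−α)×2540 = 577.63
(1−α) = 577.63/749.81 = 0.7704;  α = 0.2296.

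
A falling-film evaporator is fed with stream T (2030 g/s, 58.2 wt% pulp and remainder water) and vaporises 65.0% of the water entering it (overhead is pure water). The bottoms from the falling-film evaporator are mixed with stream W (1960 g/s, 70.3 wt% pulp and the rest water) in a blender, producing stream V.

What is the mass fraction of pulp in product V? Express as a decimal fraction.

Vapour removed = 0.650×0.418×2030 = 551.55 g/s; concentrate = 1478.4 g/s.
pulp reaching the mixer = 1181.5 (from concentrate) + 1960×0.703 = 2559.3 g/s.
Product flow = 1478.4 + 1960 = 3438.4 g/s; pulp fraction = 0.744.

0.744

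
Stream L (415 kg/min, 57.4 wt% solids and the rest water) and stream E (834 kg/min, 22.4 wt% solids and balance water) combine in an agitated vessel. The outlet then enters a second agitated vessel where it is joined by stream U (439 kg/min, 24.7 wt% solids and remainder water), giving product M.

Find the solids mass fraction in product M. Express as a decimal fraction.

Overall, product flow = 1688 kg/min.
solids in = 415×0.574 + 834×0.224 + 439×0.247 = 533.46 kg/min.
solids fraction in M = 0.316.

0.316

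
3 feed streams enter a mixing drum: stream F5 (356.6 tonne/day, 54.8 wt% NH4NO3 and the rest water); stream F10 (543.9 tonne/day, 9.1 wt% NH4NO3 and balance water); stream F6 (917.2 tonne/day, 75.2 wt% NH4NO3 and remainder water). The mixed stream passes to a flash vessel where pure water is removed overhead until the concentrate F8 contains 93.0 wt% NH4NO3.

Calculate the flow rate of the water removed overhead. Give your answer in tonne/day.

812.7 tonne/day

NH4NO3 entering = 356.6×0.548 + 543.9×0.091 + 917.2×0.752 = 934.65 tonne/day.
All NH4NO3 reports to F8, so F8 = 934.65/0.930 = 1005 tonne/day.
Total feed = 1817.7 tonne/day; overhead = 1817.7 − 1005 = 812.7 tonne/day.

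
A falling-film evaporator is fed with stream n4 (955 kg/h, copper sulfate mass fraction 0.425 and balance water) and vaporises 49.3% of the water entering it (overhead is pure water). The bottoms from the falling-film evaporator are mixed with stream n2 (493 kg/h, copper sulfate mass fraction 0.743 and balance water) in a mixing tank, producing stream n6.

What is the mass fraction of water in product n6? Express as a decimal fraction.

0.344

Vapour removed = 0.493×0.575×955 = 270.72 kg/h; concentrate = 684.28 kg/h.
water reaching the mixer = 278.41 (from concentrate) + 493×0.257 = 405.11 kg/h.
Product flow = 684.28 + 493 = 1177.3 kg/h; water fraction = 0.344.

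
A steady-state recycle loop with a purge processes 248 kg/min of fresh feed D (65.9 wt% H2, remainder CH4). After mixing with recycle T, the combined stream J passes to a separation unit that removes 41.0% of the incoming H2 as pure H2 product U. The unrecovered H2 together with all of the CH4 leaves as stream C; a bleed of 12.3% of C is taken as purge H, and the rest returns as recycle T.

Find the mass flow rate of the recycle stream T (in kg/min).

778.2 kg/min

CH4 enters only via D and leaves only via the purge: 248×0.341 = 0.123×(CH4 in C), and the separation unit passes all CH4, so CH4 in J = CH4 in C = 687.54 kg/min.
H2 in J: m_A = 248×0.659 + (1−0.123)·(1−0.410)·m_A, so m_A = 163.43/0.4826 = 338.67 kg/min.
C = (1−0.410)×338.67 + 687.54 = 887.36 kg/min.
Recycle T = (1−0.123)×887.36 = 778.21 kg/min.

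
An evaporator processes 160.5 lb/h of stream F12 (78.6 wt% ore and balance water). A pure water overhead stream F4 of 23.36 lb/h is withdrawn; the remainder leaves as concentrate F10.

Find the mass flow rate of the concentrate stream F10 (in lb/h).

137.1 lb/h

Concentrate = 160.5 − 23.36 = 137.14 lb/h.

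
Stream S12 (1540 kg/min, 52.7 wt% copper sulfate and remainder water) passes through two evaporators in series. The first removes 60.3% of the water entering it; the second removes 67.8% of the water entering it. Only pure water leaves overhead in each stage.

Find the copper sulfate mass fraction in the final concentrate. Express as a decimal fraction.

water in feed = 1540×0.473 = 728.42 kg/min.
After stage 1: water left = (1−0.603)×728.42 = 289.18; stream total = 1100.8 kg/min.
After stage 2: water left = (1−0.678)×289.18 = 93.117; final concentrate = 904.7 kg/min.
copper sulfate fraction = 811.58/904.7 = 0.8971.

0.8971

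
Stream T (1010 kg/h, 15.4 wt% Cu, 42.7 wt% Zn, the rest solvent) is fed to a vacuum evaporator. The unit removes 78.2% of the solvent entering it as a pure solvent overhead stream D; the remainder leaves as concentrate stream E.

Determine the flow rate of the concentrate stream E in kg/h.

679.1 kg/h

solvent entering = 1010×0.419 = 423.19 kg/h; overhead removed = 0.782×423.19 = 330.93 kg/h.
Concentrate = 1010 − 330.93 = 679.07 kg/h.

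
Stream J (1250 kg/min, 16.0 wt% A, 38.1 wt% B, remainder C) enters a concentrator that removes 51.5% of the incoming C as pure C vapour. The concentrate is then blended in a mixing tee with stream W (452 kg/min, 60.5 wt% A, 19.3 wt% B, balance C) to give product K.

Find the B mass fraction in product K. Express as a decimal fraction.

0.401

Vapour removed = 0.515×0.459×1250 = 295.48 kg/min; concentrate = 954.52 kg/min.
B reaching the mixer = 476.25 (from concentrate) + 452×0.193 = 563.49 kg/min.
Product flow = 954.52 + 452 = 1406.5 kg/min; B fraction = 0.401.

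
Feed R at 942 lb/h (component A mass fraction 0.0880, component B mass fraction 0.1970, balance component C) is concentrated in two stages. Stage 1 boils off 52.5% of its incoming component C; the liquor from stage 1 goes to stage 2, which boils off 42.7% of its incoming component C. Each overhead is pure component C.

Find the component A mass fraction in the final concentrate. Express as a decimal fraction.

0.1835

component C in feed = 942×0.715 = 673.53 lb/h.
After stage 1: component C left = (1−0.525)×673.53 = 319.93; stream total = 588.4 lb/h.
After stage 2: component C left = (1−0.427)×319.93 = 183.32; final concentrate = 451.79 lb/h.
component A fraction = 82.896/451.79 = 0.1835.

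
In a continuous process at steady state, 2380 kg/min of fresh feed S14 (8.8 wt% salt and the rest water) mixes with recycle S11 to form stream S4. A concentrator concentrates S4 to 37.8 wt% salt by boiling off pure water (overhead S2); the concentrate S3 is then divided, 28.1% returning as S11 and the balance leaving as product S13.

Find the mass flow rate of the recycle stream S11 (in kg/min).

216.5 kg/min

Overall salt balance (none leaves overhead): salt in fresh feed = salt in product, i.e. 2380×0.088 = (1−0.281)·S3·0.378.
S3 = 209.44/(0.378×0.719) = 770.62 kg/min.
Recycle S11 = 0.281×770.62 = 216.54 kg/min.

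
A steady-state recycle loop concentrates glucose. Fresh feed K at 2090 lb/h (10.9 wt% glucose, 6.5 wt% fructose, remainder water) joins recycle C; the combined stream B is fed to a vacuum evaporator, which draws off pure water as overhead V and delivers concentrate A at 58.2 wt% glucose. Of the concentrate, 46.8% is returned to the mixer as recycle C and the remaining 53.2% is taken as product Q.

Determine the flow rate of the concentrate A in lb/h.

735.8 lb/h

Overall glucose balance (none leaves overhead): glucose in fresh feed = glucose in product, i.e. 2090×0.109 = (1−0.468)·A·0.582.
A = 227.81/(0.582×0.532) = 735.76 lb/h.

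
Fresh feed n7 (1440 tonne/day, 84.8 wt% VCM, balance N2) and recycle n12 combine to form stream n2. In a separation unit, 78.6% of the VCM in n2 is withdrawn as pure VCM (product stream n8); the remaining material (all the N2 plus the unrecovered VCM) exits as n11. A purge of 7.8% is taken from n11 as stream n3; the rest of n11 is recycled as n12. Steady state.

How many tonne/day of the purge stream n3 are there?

244.3 tonne/day

N2 enters only via n7 and leaves only via the purge: 1440×0.152 = 0.078×(N2 in n11), and the separation unit passes all N2, so N2 in n2 = N2 in n11 = 2806.2 tonne/day.
VCM in n2: m_A = 1440×0.848 + (1−0.078)·(1−0.786)·m_A, so m_A = 1221.1/0.8027 = 1521.3 tonne/day.
n11 = (1−0.786)×1521.3 + 2806.2 = 3131.7 tonne/day.
Purge n3 = 0.078×3131.7 = 244.27 tonne/day.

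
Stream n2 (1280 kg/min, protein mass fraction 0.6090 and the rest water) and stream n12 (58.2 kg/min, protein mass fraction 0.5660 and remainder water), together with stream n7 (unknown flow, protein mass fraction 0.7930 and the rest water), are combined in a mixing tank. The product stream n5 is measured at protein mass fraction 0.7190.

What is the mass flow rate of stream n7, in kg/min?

2023 kg/min

Let n7 be the unknown flow. Total out = 1338.2 + n7.
protein balance: 812.46 + 0.793·n7 = 0.719·(1338.2 + n7)
(0.793 − 0.719)·n7 = 0.719×1338.2 − 812.46 = 149.7
n7 = 149.7 / 0.074 = 2023 kg/min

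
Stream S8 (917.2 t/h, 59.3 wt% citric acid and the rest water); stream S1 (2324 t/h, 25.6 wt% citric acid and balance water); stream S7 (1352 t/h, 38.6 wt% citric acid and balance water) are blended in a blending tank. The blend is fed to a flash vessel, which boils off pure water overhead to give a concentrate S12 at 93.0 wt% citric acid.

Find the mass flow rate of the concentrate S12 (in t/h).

1786 t/h

citric acid entering = 917.2×0.593 + 2324×0.256 + 1352×0.386 = 1660.7 t/h.
All citric acid reports to S12, so S12 = 1660.7/0.930 = 1785.7 t/h.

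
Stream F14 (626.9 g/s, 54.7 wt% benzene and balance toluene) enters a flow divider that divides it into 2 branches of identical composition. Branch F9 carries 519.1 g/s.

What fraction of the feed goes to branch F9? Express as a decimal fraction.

Fraction to F9 = 519.1/626.9 = 0.8280.

0.828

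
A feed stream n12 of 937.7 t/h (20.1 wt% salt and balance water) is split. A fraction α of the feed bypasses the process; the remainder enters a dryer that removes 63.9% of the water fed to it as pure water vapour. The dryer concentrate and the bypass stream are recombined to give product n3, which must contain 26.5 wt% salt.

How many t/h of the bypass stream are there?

494.1 t/h

All 937.7×0.201 = 188.48 t/h of salt reaches n3, so n3 = 188.48/0.265 = 711.24 t/h and vapour = 226.46 t/h.
The evaporator receives (1−α)·937.7 of feed at 0.799 water and removes 0.639 of that water:
0.639×0.799×(1−α)×937.7 = 226.46
(1−α) = 226.46/478.75 = 0.4730;  α = 0.5270.
Bypass flow = 0.5270×937.7 = 494.14 t/h.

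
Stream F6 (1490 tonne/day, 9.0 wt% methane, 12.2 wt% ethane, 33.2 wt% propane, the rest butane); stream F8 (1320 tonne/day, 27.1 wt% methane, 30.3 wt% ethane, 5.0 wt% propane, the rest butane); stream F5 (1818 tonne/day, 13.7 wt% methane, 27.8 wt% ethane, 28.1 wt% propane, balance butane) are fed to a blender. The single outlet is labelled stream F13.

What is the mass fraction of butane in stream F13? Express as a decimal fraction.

0.3735

Total flow out = 1490 + 1320 + 1818 = 4628 tonne/day.
butane in = 1490×0.456 + 1320×0.376 + 1818×0.304 = 1728.4 tonne/day.
butane mass fraction in F13 = 1728.4/4628 = 0.3735.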